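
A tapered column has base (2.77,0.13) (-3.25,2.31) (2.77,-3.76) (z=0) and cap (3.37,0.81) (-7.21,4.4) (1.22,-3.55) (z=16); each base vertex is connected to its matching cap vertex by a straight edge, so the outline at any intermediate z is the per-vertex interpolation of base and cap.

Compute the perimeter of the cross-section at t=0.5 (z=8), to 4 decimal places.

Cross-section at t=0.5: each vertex is (1-t)·p0[i] + t·p1[i].
  v1: (1-0.5)·(2.77,0.13) + 0.5·(3.37,0.81) = (3.0700,0.4700)
  v2: (1-0.5)·(-3.25,2.31) + 0.5·(-7.21,4.4) = (-5.2300,3.3550)
  v3: (1-0.5)·(2.77,-3.76) + 0.5·(1.22,-3.55) = (1.9950,-3.6550)
Perimeter = Σ |v_{i+1} − v_i|:
  edge 1→2: √(-8.3000² + 2.8850²) = 8.7871 (running 8.7871)
  edge 2→3: √(7.2250² + -7.0100²) = 10.0668 (running 18.8539)
  edge 3→1: √(1.0750² + 4.1250²) = 4.2628 (running 23.1167)
Perimeter = 23.1167

Perimeter at t=0.5: 23.1167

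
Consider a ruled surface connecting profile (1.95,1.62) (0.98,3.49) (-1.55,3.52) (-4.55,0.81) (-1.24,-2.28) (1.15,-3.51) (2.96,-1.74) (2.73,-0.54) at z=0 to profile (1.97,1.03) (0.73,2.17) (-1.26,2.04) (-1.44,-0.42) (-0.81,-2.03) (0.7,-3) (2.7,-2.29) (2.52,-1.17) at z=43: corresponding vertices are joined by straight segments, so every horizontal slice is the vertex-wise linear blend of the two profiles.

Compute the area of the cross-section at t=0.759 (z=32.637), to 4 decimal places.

Cross-section at t=0.759: each vertex is (1-t)·p0[i] + t·p1[i].
  v1: (1-0.759)·(1.95,1.62) + 0.759·(1.97,1.03) = (1.9652,1.1722)
  v2: (1-0.759)·(0.98,3.49) + 0.759·(0.73,2.17) = (0.7902,2.4881)
  v3: (1-0.759)·(-1.55,3.52) + 0.759·(-1.26,2.04) = (-1.3299,2.3967)
  v4: (1-0.759)·(-4.55,0.81) + 0.759·(-1.44,-0.42) = (-2.1895,-0.1236)
  v5: (1-0.759)·(-1.24,-2.28) + 0.759·(-0.81,-2.03) = (-0.9136,-2.0903)
  v6: (1-0.759)·(1.15,-3.51) + 0.759·(0.7,-3) = (0.8084,-3.1229)
  v7: (1-0.759)·(2.96,-1.74) + 0.759·(2.7,-2.29) = (2.7627,-2.1574)
  v8: (1-0.759)·(2.73,-0.54) + 0.759·(2.52,-1.17) = (2.5706,-1.0182)
Shoelace sum Σ(x_i·y_{i+1} − x_{i+1}·y_i):
  i=1: 1.9652·2.4881 − 0.7902·1.1722 = +3.9633 (running +3.9633)
  i=2: 0.7902·2.3967 − -1.3299·2.4881 = +5.2029 (running +9.1662)
  i=3: -1.3299·-0.1236 − -2.1895·2.3967 = +5.4119 (running +14.5781)
  i=4: -2.1895·-2.0903 − -0.9136·-0.1236 = +4.4637 (running +19.0418)
  i=5: -0.9136·-3.1229 − 0.8084·-2.0903 = +4.5430 (running +23.5848)
  i=6: 0.8084·-2.1574 − 2.7627·-3.1229 = +6.8833 (running +30.4682)
  i=7: 2.7627·-1.0182 − 2.5706·-2.1574 = +2.7331 (running +33.2013)
  i=8: 2.5706·1.1722 − 1.9652·-1.0182 = +5.0141 (running +38.2154)
Area = |Σ|/2 = |38.2154|/2 = 19.1077

Area at t=0.759: 19.1077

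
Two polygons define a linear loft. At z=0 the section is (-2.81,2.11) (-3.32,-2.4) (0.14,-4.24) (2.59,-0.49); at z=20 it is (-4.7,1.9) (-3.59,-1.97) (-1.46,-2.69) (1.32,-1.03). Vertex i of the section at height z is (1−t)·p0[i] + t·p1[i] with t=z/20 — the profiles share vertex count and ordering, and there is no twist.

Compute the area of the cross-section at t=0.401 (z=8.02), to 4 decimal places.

Area at t=0.401: 17.8790

Cross-section at t=0.401: each vertex is (1-t)·p0[i] + t·p1[i].
  v1: (1-0.401)·(-2.81,2.11) + 0.401·(-4.7,1.9) = (-3.5679,2.0258)
  v2: (1-0.401)·(-3.32,-2.4) + 0.401·(-3.59,-1.97) = (-3.4283,-2.2276)
  v3: (1-0.401)·(0.14,-4.24) + 0.401·(-1.46,-2.69) = (-0.5016,-3.6185)
  v4: (1-0.401)·(2.59,-0.49) + 0.401·(1.32,-1.03) = (2.0807,-0.7065)
Shoelace sum Σ(x_i·y_{i+1} − x_{i+1}·y_i):
  i=1: -3.5679·-2.2276 − -3.4283·2.0258 = +14.8927 (running +14.8927)
  i=2: -3.4283·-3.6185 − -0.5016·-2.2276 = +11.2877 (running +26.1804)
  i=3: -0.5016·-0.7065 − 2.0807·-3.6185 = +7.8834 (running +34.0638)
  i=4: 2.0807·2.0258 − -3.5679·-0.7065 = +1.6943 (running +35.7580)
Area = |Σ|/2 = |35.7580|/2 = 17.8790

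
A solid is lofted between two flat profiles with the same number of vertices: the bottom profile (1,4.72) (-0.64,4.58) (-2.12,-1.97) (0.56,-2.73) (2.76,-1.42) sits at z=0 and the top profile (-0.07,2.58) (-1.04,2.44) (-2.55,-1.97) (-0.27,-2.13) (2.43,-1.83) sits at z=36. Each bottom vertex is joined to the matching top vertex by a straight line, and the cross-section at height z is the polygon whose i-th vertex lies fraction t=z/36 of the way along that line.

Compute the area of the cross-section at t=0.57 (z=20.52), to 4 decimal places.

Area at t=0.57: 17.7352

Cross-section at t=0.57: each vertex is (1-t)·p0[i] + t·p1[i].
  v1: (1-0.57)·(1,4.72) + 0.57·(-0.07,2.58) = (0.3901,3.5002)
  v2: (1-0.57)·(-0.64,4.58) + 0.57·(-1.04,2.44) = (-0.8680,3.3602)
  v3: (1-0.57)·(-2.12,-1.97) + 0.57·(-2.55,-1.97) = (-2.3651,-1.9700)
  v4: (1-0.57)·(0.56,-2.73) + 0.57·(-0.27,-2.13) = (0.0869,-2.3880)
  v5: (1-0.57)·(2.76,-1.42) + 0.57·(2.43,-1.83) = (2.5719,-1.6537)
Shoelace sum Σ(x_i·y_{i+1} − x_{i+1}·y_i):
  i=1: 0.3901·3.3602 − -0.8680·3.5002 = +4.3490 (running +4.3490)
  i=2: -0.8680·-1.9700 − -2.3651·3.3602 = +9.6572 (running +14.0062)
  i=3: -2.3651·-2.3880 − 0.0869·-1.9700 = +5.8191 (running +19.8252)
  i=4: 0.0869·-1.6537 − 2.5719·-2.3880 = +5.9980 (running +25.8232)
  i=5: 2.5719·3.5002 − 0.3901·-1.6537 = +9.6473 (running +35.4705)
Area = |Σ|/2 = |35.4705|/2 = 17.7352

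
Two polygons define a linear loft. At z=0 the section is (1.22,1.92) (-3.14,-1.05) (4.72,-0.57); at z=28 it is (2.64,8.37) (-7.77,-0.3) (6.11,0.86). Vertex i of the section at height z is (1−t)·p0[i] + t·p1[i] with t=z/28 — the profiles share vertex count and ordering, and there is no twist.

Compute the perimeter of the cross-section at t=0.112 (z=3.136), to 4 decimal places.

Perimeter at t=0.112: 19.3904

Cross-section at t=0.112: each vertex is (1-t)·p0[i] + t·p1[i].
  v1: (1-0.112)·(1.22,1.92) + 0.112·(2.64,8.37) = (1.3790,2.6424)
  v2: (1-0.112)·(-3.14,-1.05) + 0.112·(-7.77,-0.3) = (-3.6586,-0.9660)
  v3: (1-0.112)·(4.72,-0.57) + 0.112·(6.11,0.86) = (4.8757,-0.4098)
Perimeter = Σ |v_{i+1} − v_i|:
  edge 1→2: √(-5.0376² + -3.6084²) = 6.1966 (running 6.1966)
  edge 2→3: √(8.5342² + 0.5562²) = 8.5523 (running 14.7490)
  edge 3→1: √(-3.4966² + 3.0522²) = 4.6414 (running 19.3904)
Perimeter = 19.3904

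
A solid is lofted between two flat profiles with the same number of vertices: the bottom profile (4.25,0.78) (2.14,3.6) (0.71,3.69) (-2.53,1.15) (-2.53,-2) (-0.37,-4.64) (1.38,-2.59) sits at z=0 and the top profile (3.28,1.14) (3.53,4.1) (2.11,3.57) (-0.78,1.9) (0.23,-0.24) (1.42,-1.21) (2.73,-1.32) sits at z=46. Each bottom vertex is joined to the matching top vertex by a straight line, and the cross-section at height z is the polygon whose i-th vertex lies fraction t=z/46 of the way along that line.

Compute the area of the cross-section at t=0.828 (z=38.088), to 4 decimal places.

Cross-section at t=0.828: each vertex is (1-t)·p0[i] + t·p1[i].
  v1: (1-0.828)·(4.25,0.78) + 0.828·(3.28,1.14) = (3.4468,1.0781)
  v2: (1-0.828)·(2.14,3.6) + 0.828·(3.53,4.1) = (3.2909,4.0140)
  v3: (1-0.828)·(0.71,3.69) + 0.828·(2.11,3.57) = (1.8692,3.5906)
  v4: (1-0.828)·(-2.53,1.15) + 0.828·(-0.78,1.9) = (-1.0810,1.7710)
  v5: (1-0.828)·(-2.53,-2) + 0.828·(0.23,-0.24) = (-0.2447,-0.5427)
  v6: (1-0.828)·(-0.37,-4.64) + 0.828·(1.42,-1.21) = (1.1121,-1.8000)
  v7: (1-0.828)·(1.38,-2.59) + 0.828·(2.73,-1.32) = (2.4978,-1.5384)
Shoelace sum Σ(x_i·y_{i+1} − x_{i+1}·y_i):
  i=1: 3.4468·4.0140 − 3.2909·1.0781 = +10.2877 (running +10.2877)
  i=2: 3.2909·3.5906 − 1.8692·4.0140 = +4.3135 (running +14.6013)
  i=3: 1.8692·1.7710 − -1.0810·3.5906 = +7.1918 (running +21.7931)
  i=4: -1.0810·-0.5427 − -0.2447·1.7710 = +1.0201 (running +22.8132)
  i=5: -0.2447·-1.8000 − 1.1121·-0.5427 = +1.0441 (running +23.8573)
  i=6: 1.1121·-1.5384 − 2.4978·-1.8000 = +2.7850 (running +26.6423)
  i=7: 2.4978·1.0781 − 3.4468·-1.5384 = +7.9956 (running +34.6378)
Area = |Σ|/2 = |34.6378|/2 = 17.3189

Area at t=0.828: 17.3189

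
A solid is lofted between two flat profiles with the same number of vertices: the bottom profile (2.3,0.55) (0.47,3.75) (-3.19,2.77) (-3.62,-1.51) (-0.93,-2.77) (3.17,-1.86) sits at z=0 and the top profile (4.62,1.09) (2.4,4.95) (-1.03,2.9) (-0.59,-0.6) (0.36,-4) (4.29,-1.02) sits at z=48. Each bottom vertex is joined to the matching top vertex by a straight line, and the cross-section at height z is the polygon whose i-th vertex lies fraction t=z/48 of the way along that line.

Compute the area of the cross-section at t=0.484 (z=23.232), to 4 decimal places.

Area at t=0.484: 31.5940

Cross-section at t=0.484: each vertex is (1-t)·p0[i] + t·p1[i].
  v1: (1-0.484)·(2.3,0.55) + 0.484·(4.62,1.09) = (3.4229,0.8114)
  v2: (1-0.484)·(0.47,3.75) + 0.484·(2.4,4.95) = (1.4041,4.3308)
  v3: (1-0.484)·(-3.19,2.77) + 0.484·(-1.03,2.9) = (-2.1446,2.8329)
  v4: (1-0.484)·(-3.62,-1.51) + 0.484·(-0.59,-0.6) = (-2.1535,-1.0696)
  v5: (1-0.484)·(-0.93,-2.77) + 0.484·(0.36,-4) = (-0.3056,-3.3653)
  v6: (1-0.484)·(3.17,-1.86) + 0.484·(4.29,-1.02) = (3.7121,-1.4534)
Shoelace sum Σ(x_i·y_{i+1} − x_{i+1}·y_i):
  i=1: 3.4229·4.3308 − 1.4041·0.8114 = +13.6846 (running +13.6846)
  i=2: 1.4041·2.8329 − -2.1446·4.3308 = +13.2654 (running +26.9500)
  i=3: -2.1446·-1.0696 − -2.1535·2.8329 = +8.3944 (running +35.3444)
  i=4: -2.1535·-3.3653 − -0.3056·-1.0696 = +6.9202 (running +42.2646)
  i=5: -0.3056·-1.4534 − 3.7121·-3.3653 = +12.9366 (running +55.2012)
  i=6: 3.7121·0.8114 − 3.4229·-1.4534 = +7.9868 (running +63.1880)
Area = |Σ|/2 = |63.1880|/2 = 31.5940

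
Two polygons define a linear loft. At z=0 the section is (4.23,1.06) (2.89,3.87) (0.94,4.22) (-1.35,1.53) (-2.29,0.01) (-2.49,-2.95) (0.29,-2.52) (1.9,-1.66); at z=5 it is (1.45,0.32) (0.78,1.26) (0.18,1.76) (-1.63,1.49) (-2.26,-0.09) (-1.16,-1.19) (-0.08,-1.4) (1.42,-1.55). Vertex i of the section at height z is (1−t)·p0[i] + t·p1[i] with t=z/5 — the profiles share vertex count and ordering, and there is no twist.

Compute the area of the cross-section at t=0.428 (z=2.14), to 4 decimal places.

Area at t=0.428: 19.5641

Cross-section at t=0.428: each vertex is (1-t)·p0[i] + t·p1[i].
  v1: (1-0.428)·(4.23,1.06) + 0.428·(1.45,0.32) = (3.0402,0.7433)
  v2: (1-0.428)·(2.89,3.87) + 0.428·(0.78,1.26) = (1.9869,2.7529)
  v3: (1-0.428)·(0.94,4.22) + 0.428·(0.18,1.76) = (0.6147,3.1671)
  v4: (1-0.428)·(-1.35,1.53) + 0.428·(-1.63,1.49) = (-1.4698,1.5129)
  v5: (1-0.428)·(-2.29,0.01) + 0.428·(-2.26,-0.09) = (-2.2772,-0.0328)
  v6: (1-0.428)·(-2.49,-2.95) + 0.428·(-1.16,-1.19) = (-1.9208,-2.1967)
  v7: (1-0.428)·(0.29,-2.52) + 0.428·(-0.08,-1.4) = (0.1316,-2.0406)
  v8: (1-0.428)·(1.9,-1.66) + 0.428·(1.42,-1.55) = (1.6946,-1.6129)
Shoelace sum Σ(x_i·y_{i+1} − x_{i+1}·y_i):
  i=1: 3.0402·2.7529 − 1.9869·0.7433 = +6.8925 (running +6.8925)
  i=2: 1.9869·3.1671 − 0.6147·2.7529 = +4.6005 (running +11.4930)
  i=3: 0.6147·1.5129 − -1.4698·3.1671 = +5.5852 (running +17.0782)
  i=4: -1.4698·-0.0328 − -2.2772·1.5129 = +3.4933 (running +20.5715)
  i=5: -2.2772·-2.1967 − -1.9208·-0.0328 = +4.9393 (running +25.5107)
  i=6: -1.9208·-2.0406 − 0.1316·-2.1967 = +4.2088 (running +29.7195)
  i=7: 0.1316·-1.6129 − 1.6946·-2.0406 = +3.2457 (running +32.9652)
  i=8: 1.6946·0.7433 − 3.0402·-1.6129 = +6.1631 (running +39.1282)
Area = |Σ|/2 = |39.1282|/2 = 19.5641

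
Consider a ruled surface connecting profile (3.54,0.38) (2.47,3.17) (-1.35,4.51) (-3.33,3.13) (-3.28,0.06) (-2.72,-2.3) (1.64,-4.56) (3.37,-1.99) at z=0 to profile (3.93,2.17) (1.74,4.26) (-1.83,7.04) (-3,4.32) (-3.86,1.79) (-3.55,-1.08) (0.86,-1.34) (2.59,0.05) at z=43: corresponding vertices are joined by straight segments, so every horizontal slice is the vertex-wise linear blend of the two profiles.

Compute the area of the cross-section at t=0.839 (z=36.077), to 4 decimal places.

Cross-section at t=0.839: each vertex is (1-t)·p0[i] + t·p1[i].
  v1: (1-0.839)·(3.54,0.38) + 0.839·(3.93,2.17) = (3.8672,1.8818)
  v2: (1-0.839)·(2.47,3.17) + 0.839·(1.74,4.26) = (1.8575,4.0845)
  v3: (1-0.839)·(-1.35,4.51) + 0.839·(-1.83,7.04) = (-1.7527,6.6327)
  v4: (1-0.839)·(-3.33,3.13) + 0.839·(-3,4.32) = (-3.0531,4.1284)
  v5: (1-0.839)·(-3.28,0.06) + 0.839·(-3.86,1.79) = (-3.7666,1.5115)
  v6: (1-0.839)·(-2.72,-2.3) + 0.839·(-3.55,-1.08) = (-3.4164,-1.2764)
  v7: (1-0.839)·(1.64,-4.56) + 0.839·(0.86,-1.34) = (0.9856,-1.8584)
  v8: (1-0.839)·(3.37,-1.99) + 0.839·(2.59,0.05) = (2.7156,-0.2784)
Shoelace sum Σ(x_i·y_{i+1} − x_{i+1}·y_i):
  i=1: 3.8672·4.0845 − 1.8575·1.8818 = +12.3001 (running +12.3001)
  i=2: 1.8575·6.6327 − -1.7527·4.0845 = +19.4794 (running +31.7795)
  i=3: -1.7527·4.1284 − -3.0531·6.6327 = +13.0145 (running +44.7940)
  i=4: -3.0531·1.5115 − -3.7666·4.1284 = +10.9354 (running +55.7294)
  i=5: -3.7666·-1.2764 − -3.4164·1.5115 = +9.9715 (running +65.7009)
  i=6: -3.4164·-1.8584 − 0.9856·-1.2764 = +7.6071 (running +73.3080)
  i=7: 0.9856·-0.2784 − 2.7156·-1.8584 = +4.7723 (running +78.0803)
  i=8: 2.7156·1.8818 − 3.8672·-0.2784 = +6.1870 (running +84.2673)
Area = |Σ|/2 = |84.2673|/2 = 42.1336

Area at t=0.839: 42.1336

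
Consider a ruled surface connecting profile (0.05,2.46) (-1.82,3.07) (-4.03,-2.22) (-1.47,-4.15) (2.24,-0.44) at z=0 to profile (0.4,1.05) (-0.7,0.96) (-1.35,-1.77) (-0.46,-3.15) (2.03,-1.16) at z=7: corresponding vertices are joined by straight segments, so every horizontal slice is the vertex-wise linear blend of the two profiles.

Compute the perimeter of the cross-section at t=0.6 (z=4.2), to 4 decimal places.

Perimeter at t=0.6: 14.7245

Cross-section at t=0.6: each vertex is (1-t)·p0[i] + t·p1[i].
  v1: (1-0.6)·(0.05,2.46) + 0.6·(0.4,1.05) = (0.2600,1.6140)
  v2: (1-0.6)·(-1.82,3.07) + 0.6·(-0.7,0.96) = (-1.1480,1.8040)
  v3: (1-0.6)·(-4.03,-2.22) + 0.6·(-1.35,-1.77) = (-2.4220,-1.9500)
  v4: (1-0.6)·(-1.47,-4.15) + 0.6·(-0.46,-3.15) = (-0.8640,-3.5500)
  v5: (1-0.6)·(2.24,-0.44) + 0.6·(2.03,-1.16) = (2.1140,-0.8720)
Perimeter = Σ |v_{i+1} − v_i|:
  edge 1→2: √(-1.4080² + 0.1900²) = 1.4208 (running 1.4208)
  edge 2→3: √(-1.2740² + -3.7540²) = 3.9643 (running 5.3851)
  edge 3→4: √(1.5580² + -1.6000²) = 2.2332 (running 7.6183)
  edge 4→5: √(2.9780² + 2.6780²) = 4.0050 (running 11.6233)
  edge 5→1: √(-1.8540² + 2.4860²) = 3.1012 (running 14.7245)
Perimeter = 14.7245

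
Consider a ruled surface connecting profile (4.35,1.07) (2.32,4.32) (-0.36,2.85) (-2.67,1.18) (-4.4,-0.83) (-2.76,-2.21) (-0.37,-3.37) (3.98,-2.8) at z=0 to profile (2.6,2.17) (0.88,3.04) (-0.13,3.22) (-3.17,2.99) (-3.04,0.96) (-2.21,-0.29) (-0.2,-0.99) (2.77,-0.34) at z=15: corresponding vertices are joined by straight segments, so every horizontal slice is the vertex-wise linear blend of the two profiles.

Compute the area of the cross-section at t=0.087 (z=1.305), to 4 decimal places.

Cross-section at t=0.087: each vertex is (1-t)·p0[i] + t·p1[i].
  v1: (1-0.087)·(4.35,1.07) + 0.087·(2.6,2.17) = (4.1978,1.1657)
  v2: (1-0.087)·(2.32,4.32) + 0.087·(0.88,3.04) = (2.1947,4.2086)
  v3: (1-0.087)·(-0.36,2.85) + 0.087·(-0.13,3.22) = (-0.3400,2.8822)
  v4: (1-0.087)·(-2.67,1.18) + 0.087·(-3.17,2.99) = (-2.7135,1.3375)
  v5: (1-0.087)·(-4.4,-0.83) + 0.087·(-3.04,0.96) = (-4.2817,-0.6743)
  v6: (1-0.087)·(-2.76,-2.21) + 0.087·(-2.21,-0.29) = (-2.7122,-2.0430)
  v7: (1-0.087)·(-0.37,-3.37) + 0.087·(-0.2,-0.99) = (-0.3552,-3.1629)
  v8: (1-0.087)·(3.98,-2.8) + 0.087·(2.77,-0.34) = (3.8747,-2.5860)
Shoelace sum Σ(x_i·y_{i+1} − x_{i+1}·y_i):
  i=1: 4.1978·4.2086 − 2.1947·1.1657 = +15.1084 (running +15.1084)
  i=2: 2.1947·2.8822 − -0.3400·4.2086 = +7.7565 (running +22.8649)
  i=3: -0.3400·1.3375 − -2.7135·2.8822 = +7.3661 (running +30.2310)
  i=4: -2.7135·-0.6743 − -4.2817·1.3375 = +7.5563 (running +37.7873)
  i=5: -4.2817·-2.0430 − -2.7122·-0.6743 = +6.9186 (running +44.7059)
  i=6: -2.7122·-3.1629 − -0.3552·-2.0430 = +7.8527 (running +52.5585)
  i=7: -0.3552·-2.5860 − 3.8747·-3.1629 = +13.1741 (running +65.7326)
  i=8: 3.8747·1.1657 − 4.1978·-2.5860 = +15.3721 (running +81.1047)
Area = |Σ|/2 = |81.1047|/2 = 40.5524

Area at t=0.087: 40.5524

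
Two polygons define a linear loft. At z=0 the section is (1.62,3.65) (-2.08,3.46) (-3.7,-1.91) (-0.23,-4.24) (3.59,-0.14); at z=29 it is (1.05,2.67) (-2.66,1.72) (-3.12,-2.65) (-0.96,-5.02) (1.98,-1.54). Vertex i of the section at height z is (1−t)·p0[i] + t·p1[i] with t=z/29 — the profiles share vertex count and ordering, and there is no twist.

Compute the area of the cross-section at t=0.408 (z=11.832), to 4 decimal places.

Area at t=0.408: 32.4391

Cross-section at t=0.408: each vertex is (1-t)·p0[i] + t·p1[i].
  v1: (1-0.408)·(1.62,3.65) + 0.408·(1.05,2.67) = (1.3874,3.2502)
  v2: (1-0.408)·(-2.08,3.46) + 0.408·(-2.66,1.72) = (-2.3166,2.7501)
  v3: (1-0.408)·(-3.7,-1.91) + 0.408·(-3.12,-2.65) = (-3.4634,-2.2119)
  v4: (1-0.408)·(-0.23,-4.24) + 0.408·(-0.96,-5.02) = (-0.5278,-4.5582)
  v5: (1-0.408)·(3.59,-0.14) + 0.408·(1.98,-1.54) = (2.9331,-0.7112)
Shoelace sum Σ(x_i·y_{i+1} − x_{i+1}·y_i):
  i=1: 1.3874·2.7501 − -2.3166·3.2502 = +11.3450 (running +11.3450)
  i=2: -2.3166·-2.2119 − -3.4634·2.7501 = +14.6487 (running +25.9938)
  i=3: -3.4634·-4.5582 − -0.5278·-2.2119 = +14.6193 (running +40.6130)
  i=4: -0.5278·-0.7112 − 2.9331·-4.5582 = +13.7453 (running +54.3583)
  i=5: 2.9331·3.2502 − 1.3874·-0.7112 = +10.5199 (running +64.8782)
Area = |Σ|/2 = |64.8782|/2 = 32.4391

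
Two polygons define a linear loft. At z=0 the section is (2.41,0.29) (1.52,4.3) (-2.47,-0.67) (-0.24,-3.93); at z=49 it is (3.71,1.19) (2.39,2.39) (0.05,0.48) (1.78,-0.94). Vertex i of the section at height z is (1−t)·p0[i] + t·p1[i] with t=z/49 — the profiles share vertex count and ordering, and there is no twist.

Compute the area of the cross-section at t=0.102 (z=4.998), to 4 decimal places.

Area at t=0.102: 17.6132

Cross-section at t=0.102: each vertex is (1-t)·p0[i] + t·p1[i].
  v1: (1-0.102)·(2.41,0.29) + 0.102·(3.71,1.19) = (2.5426,0.3818)
  v2: (1-0.102)·(1.52,4.3) + 0.102·(2.39,2.39) = (1.6087,4.1052)
  v3: (1-0.102)·(-2.47,-0.67) + 0.102·(0.05,0.48) = (-2.2130,-0.5527)
  v4: (1-0.102)·(-0.24,-3.93) + 0.102·(1.78,-0.94) = (-0.0340,-3.6250)
Shoelace sum Σ(x_i·y_{i+1} − x_{i+1}·y_i):
  i=1: 2.5426·4.1052 − 1.6087·0.3818 = +9.8236 (running +9.8236)
  i=2: 1.6087·-0.5527 − -2.2130·4.1052 = +8.1954 (running +18.0191)
  i=3: -2.2130·-3.6250 − -0.0340·-0.5527 = +8.0033 (running +26.0223)
  i=4: -0.0340·0.3818 − 2.5426·-3.6250 = +9.2040 (running +35.2263)
Area = |Σ|/2 = |35.2263|/2 = 17.6132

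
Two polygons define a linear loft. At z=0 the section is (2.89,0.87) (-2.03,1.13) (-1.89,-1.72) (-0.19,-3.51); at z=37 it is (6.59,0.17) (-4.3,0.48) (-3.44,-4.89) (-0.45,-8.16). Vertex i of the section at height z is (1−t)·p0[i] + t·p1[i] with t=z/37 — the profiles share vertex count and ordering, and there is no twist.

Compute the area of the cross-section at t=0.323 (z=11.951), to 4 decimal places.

Area at t=0.323: 23.4236

Cross-section at t=0.323: each vertex is (1-t)·p0[i] + t·p1[i].
  v1: (1-0.323)·(2.89,0.87) + 0.323·(6.59,0.17) = (4.0851,0.6439)
  v2: (1-0.323)·(-2.03,1.13) + 0.323·(-4.3,0.48) = (-2.7632,0.9201)
  v3: (1-0.323)·(-1.89,-1.72) + 0.323·(-3.44,-4.89) = (-2.3906,-2.7439)
  v4: (1-0.323)·(-0.19,-3.51) + 0.323·(-0.45,-8.16) = (-0.2740,-5.0120)
Shoelace sum Σ(x_i·y_{i+1} − x_{i+1}·y_i):
  i=1: 4.0851·0.9201 − -2.7632·0.6439 = +5.5377 (running +5.5377)
  i=2: -2.7632·-2.7439 − -2.3906·0.9201 = +9.7815 (running +15.3192)
  i=3: -2.3906·-5.0120 − -0.2740·-2.7439 = +11.2300 (running +26.5493)
  i=4: -0.2740·0.6439 − 4.0851·-5.0120 = +20.2979 (running +46.8472)
Area = |Σ|/2 = |46.8472|/2 = 23.4236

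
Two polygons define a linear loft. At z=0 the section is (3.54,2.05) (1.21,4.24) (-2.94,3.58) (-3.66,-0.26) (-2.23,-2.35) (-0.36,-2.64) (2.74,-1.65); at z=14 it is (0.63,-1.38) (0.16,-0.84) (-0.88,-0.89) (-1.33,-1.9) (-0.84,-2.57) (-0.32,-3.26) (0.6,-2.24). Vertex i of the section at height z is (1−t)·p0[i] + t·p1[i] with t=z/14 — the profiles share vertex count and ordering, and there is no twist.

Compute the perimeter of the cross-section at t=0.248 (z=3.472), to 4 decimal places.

Perimeter at t=0.248: 18.7012

Cross-section at t=0.248: each vertex is (1-t)·p0[i] + t·p1[i].
  v1: (1-0.248)·(3.54,2.05) + 0.248·(0.63,-1.38) = (2.8183,1.1994)
  v2: (1-0.248)·(1.21,4.24) + 0.248·(0.16,-0.84) = (0.9496,2.9802)
  v3: (1-0.248)·(-2.94,3.58) + 0.248·(-0.88,-0.89) = (-2.4291,2.4714)
  v4: (1-0.248)·(-3.66,-0.26) + 0.248·(-1.33,-1.9) = (-3.0822,-0.6667)
  v5: (1-0.248)·(-2.23,-2.35) + 0.248·(-0.84,-2.57) = (-1.8853,-2.4046)
  v6: (1-0.248)·(-0.36,-2.64) + 0.248·(-0.32,-3.26) = (-0.3501,-2.7938)
  v7: (1-0.248)·(2.74,-1.65) + 0.248·(0.6,-2.24) = (2.2093,-1.7963)
Perimeter = Σ |v_{i+1} − v_i|:
  edge 1→2: √(-1.8687² + 1.7808²) = 2.5813 (running 2.5813)
  edge 2→3: √(-3.3787² + -0.5087²) = 3.4168 (running 5.9982)
  edge 3→4: √(-0.6530² + -3.1382²) = 3.2054 (running 9.2035)
  edge 4→5: √(1.1969² + -1.7378²) = 2.1101 (running 11.3137)
  edge 5→6: √(1.5352² + -0.3892²) = 1.5838 (running 12.8974)
  edge 6→7: √(2.5594² + 0.9974²) = 2.7469 (running 15.6443)
  edge 7→1: √(0.6090² + 2.9957²) = 3.0570 (running 18.7012)
Perimeter = 18.7012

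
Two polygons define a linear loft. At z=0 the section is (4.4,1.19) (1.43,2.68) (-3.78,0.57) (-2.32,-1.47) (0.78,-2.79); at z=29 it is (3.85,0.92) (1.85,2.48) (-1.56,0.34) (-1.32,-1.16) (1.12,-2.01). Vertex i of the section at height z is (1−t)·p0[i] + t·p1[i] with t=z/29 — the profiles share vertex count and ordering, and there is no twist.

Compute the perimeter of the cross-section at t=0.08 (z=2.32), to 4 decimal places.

Perimeter at t=0.08: 19.7383

Cross-section at t=0.08: each vertex is (1-t)·p0[i] + t·p1[i].
  v1: (1-0.08)·(4.4,1.19) + 0.08·(3.85,0.92) = (4.3560,1.1684)
  v2: (1-0.08)·(1.43,2.68) + 0.08·(1.85,2.48) = (1.4636,2.6640)
  v3: (1-0.08)·(-3.78,0.57) + 0.08·(-1.56,0.34) = (-3.6024,0.5516)
  v4: (1-0.08)·(-2.32,-1.47) + 0.08·(-1.32,-1.16) = (-2.2400,-1.4452)
  v5: (1-0.08)·(0.78,-2.79) + 0.08·(1.12,-2.01) = (0.8072,-2.7276)
Perimeter = Σ |v_{i+1} − v_i|:
  edge 1→2: √(-2.8924² + 1.4956²) = 3.2562 (running 3.2562)
  edge 2→3: √(-5.0660² + -2.1124²) = 5.4888 (running 8.7450)
  edge 3→4: √(1.3624² + -1.9968²) = 2.4173 (running 11.1623)
  edge 4→5: √(3.0472² + -1.2824²) = 3.3061 (running 14.4683)
  edge 5→1: √(3.5488² + 3.8960²) = 5.2700 (running 19.7383)
Perimeter = 19.7383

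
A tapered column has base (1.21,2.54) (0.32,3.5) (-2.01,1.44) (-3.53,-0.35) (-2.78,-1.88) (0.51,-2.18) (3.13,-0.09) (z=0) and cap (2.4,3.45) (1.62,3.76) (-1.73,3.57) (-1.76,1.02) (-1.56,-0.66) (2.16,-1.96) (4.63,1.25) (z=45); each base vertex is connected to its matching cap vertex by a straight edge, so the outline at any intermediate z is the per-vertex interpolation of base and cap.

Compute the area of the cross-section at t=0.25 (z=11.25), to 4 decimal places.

Area at t=0.25: 23.2218

Cross-section at t=0.25: each vertex is (1-t)·p0[i] + t·p1[i].
  v1: (1-0.25)·(1.21,2.54) + 0.25·(2.4,3.45) = (1.5075,2.7675)
  v2: (1-0.25)·(0.32,3.5) + 0.25·(1.62,3.76) = (0.6450,3.5650)
  v3: (1-0.25)·(-2.01,1.44) + 0.25·(-1.73,3.57) = (-1.9400,1.9725)
  v4: (1-0.25)·(-3.53,-0.35) + 0.25·(-1.76,1.02) = (-3.0875,-0.0075)
  v5: (1-0.25)·(-2.78,-1.88) + 0.25·(-1.56,-0.66) = (-2.4750,-1.5750)
  v6: (1-0.25)·(0.51,-2.18) + 0.25·(2.16,-1.96) = (0.9225,-2.1250)
  v7: (1-0.25)·(3.13,-0.09) + 0.25·(4.63,1.25) = (3.5050,0.2450)
Shoelace sum Σ(x_i·y_{i+1} − x_{i+1}·y_i):
  i=1: 1.5075·3.5650 − 0.6450·2.7675 = +3.5892 (running +3.5892)
  i=2: 0.6450·1.9725 − -1.9400·3.5650 = +8.1884 (running +11.7776)
  i=3: -1.9400·-0.0075 − -3.0875·1.9725 = +6.1046 (running +17.8822)
  i=4: -3.0875·-1.5750 − -2.4750·-0.0075 = +4.8442 (running +22.7265)
  i=5: -2.4750·-2.1250 − 0.9225·-1.5750 = +6.7123 (running +29.4388)
  i=6: 0.9225·0.2450 − 3.5050·-2.1250 = +7.6741 (running +37.1129)
  i=7: 3.5050·2.7675 − 1.5075·0.2450 = +9.3308 (running +46.4437)
Area = |Σ|/2 = |46.4437|/2 = 23.2218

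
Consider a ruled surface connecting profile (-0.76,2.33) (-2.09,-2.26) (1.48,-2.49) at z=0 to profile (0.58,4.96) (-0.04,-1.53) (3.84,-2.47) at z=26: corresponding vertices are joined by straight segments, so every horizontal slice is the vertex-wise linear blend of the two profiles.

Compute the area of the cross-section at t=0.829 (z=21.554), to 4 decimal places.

Area at t=0.829: 12.1003

Cross-section at t=0.829: each vertex is (1-t)·p0[i] + t·p1[i].
  v1: (1-0.829)·(-0.76,2.33) + 0.829·(0.58,4.96) = (0.3509,4.5103)
  v2: (1-0.829)·(-2.09,-2.26) + 0.829·(-0.04,-1.53) = (-0.3906,-1.6548)
  v3: (1-0.829)·(1.48,-2.49) + 0.829·(3.84,-2.47) = (3.4364,-2.4734)
Shoelace sum Σ(x_i·y_{i+1} − x_{i+1}·y_i):
  i=1: 0.3509·-1.6548 − -0.3906·4.5103 = +1.1809 (running +1.1809)
  i=2: -0.3906·-2.4734 − 3.4364·-1.6548 = +6.6527 (running +7.8336)
  i=3: 3.4364·4.5103 − 0.3509·-2.4734 = +16.3671 (running +24.2007)
Area = |Σ|/2 = |24.2007|/2 = 12.1003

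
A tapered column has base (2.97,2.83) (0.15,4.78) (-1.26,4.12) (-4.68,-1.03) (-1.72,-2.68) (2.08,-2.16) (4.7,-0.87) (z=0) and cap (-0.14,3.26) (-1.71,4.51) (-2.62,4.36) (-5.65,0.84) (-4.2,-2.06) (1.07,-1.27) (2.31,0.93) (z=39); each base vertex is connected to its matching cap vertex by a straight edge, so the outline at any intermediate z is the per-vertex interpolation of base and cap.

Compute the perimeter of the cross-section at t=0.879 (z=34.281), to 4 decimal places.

Perimeter at t=0.879: 22.2985

Cross-section at t=0.879: each vertex is (1-t)·p0[i] + t·p1[i].
  v1: (1-0.879)·(2.97,2.83) + 0.879·(-0.14,3.26) = (0.2363,3.2080)
  v2: (1-0.879)·(0.15,4.78) + 0.879·(-1.71,4.51) = (-1.4849,4.5427)
  v3: (1-0.879)·(-1.26,4.12) + 0.879·(-2.62,4.36) = (-2.4554,4.3310)
  v4: (1-0.879)·(-4.68,-1.03) + 0.879·(-5.65,0.84) = (-5.5326,0.6137)
  v5: (1-0.879)·(-1.72,-2.68) + 0.879·(-4.2,-2.06) = (-3.8999,-2.1350)
  v6: (1-0.879)·(2.08,-2.16) + 0.879·(1.07,-1.27) = (1.1922,-1.3777)
  v7: (1-0.879)·(4.7,-0.87) + 0.879·(2.31,0.93) = (2.5992,0.7122)
Perimeter = Σ |v_{i+1} − v_i|:
  edge 1→2: √(-1.7212² + 1.3347²) = 2.1781 (running 2.1781)
  edge 2→3: √(-0.9705² + -0.2117²) = 0.9933 (running 3.1714)
  edge 3→4: √(-3.0772² + -3.7172²) = 4.8256 (running 7.9971)
  edge 4→5: √(1.6327² + -2.7487²) = 3.1971 (running 11.1942)
  edge 5→6: √(5.0921² + 0.7573²) = 5.1481 (running 16.3423)
  edge 6→7: √(1.4070² + 2.0899²) = 2.5194 (running 18.8617)
  edge 7→1: √(-2.3629² + 2.4958²) = 3.4369 (running 22.2985)
Perimeter = 22.2985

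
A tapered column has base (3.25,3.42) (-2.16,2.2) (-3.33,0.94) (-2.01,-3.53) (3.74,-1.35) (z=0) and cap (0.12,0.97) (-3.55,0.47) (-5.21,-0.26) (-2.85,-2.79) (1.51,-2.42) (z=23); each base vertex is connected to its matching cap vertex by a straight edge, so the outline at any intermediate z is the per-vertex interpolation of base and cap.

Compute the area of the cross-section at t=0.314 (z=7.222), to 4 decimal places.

Area at t=0.314: 27.8087

Cross-section at t=0.314: each vertex is (1-t)·p0[i] + t·p1[i].
  v1: (1-0.314)·(3.25,3.42) + 0.314·(0.12,0.97) = (2.2672,2.6507)
  v2: (1-0.314)·(-2.16,2.2) + 0.314·(-3.55,0.47) = (-2.5965,1.6568)
  v3: (1-0.314)·(-3.33,0.94) + 0.314·(-5.21,-0.26) = (-3.9203,0.5632)
  v4: (1-0.314)·(-2.01,-3.53) + 0.314·(-2.85,-2.79) = (-2.2738,-3.2976)
  v5: (1-0.314)·(3.74,-1.35) + 0.314·(1.51,-2.42) = (3.0398,-1.6860)
Shoelace sum Σ(x_i·y_{i+1} − x_{i+1}·y_i):
  i=1: 2.2672·1.6568 − -2.5965·2.6507 = +10.6387 (running +10.6387)
  i=2: -2.5965·0.5632 − -3.9203·1.6568 = +5.0328 (running +15.6714)
  i=3: -3.9203·-3.2976 − -2.2738·0.5632 = +14.2084 (running +29.8798)
  i=4: -2.2738·-1.6860 − 3.0398·-3.2976 = +13.8576 (running +43.7374)
  i=5: 3.0398·2.6507 − 2.2672·-1.6860 = +11.8800 (running +55.6174)
Area = |Σ|/2 = |55.6174|/2 = 27.8087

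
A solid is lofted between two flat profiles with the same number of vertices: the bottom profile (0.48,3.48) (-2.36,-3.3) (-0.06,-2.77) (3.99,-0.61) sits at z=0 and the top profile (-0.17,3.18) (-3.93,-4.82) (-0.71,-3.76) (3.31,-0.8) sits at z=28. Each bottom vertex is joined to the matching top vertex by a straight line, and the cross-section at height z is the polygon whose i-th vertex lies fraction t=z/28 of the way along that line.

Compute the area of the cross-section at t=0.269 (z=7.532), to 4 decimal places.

Cross-section at t=0.269: each vertex is (1-t)·p0[i] + t·p1[i].
  v1: (1-0.269)·(0.48,3.48) + 0.269·(-0.17,3.18) = (0.3051,3.3993)
  v2: (1-0.269)·(-2.36,-3.3) + 0.269·(-3.93,-4.82) = (-2.7823,-3.7089)
  v3: (1-0.269)·(-0.06,-2.77) + 0.269·(-0.71,-3.76) = (-0.2349,-3.0363)
  v4: (1-0.269)·(3.99,-0.61) + 0.269·(3.31,-0.8) = (3.8071,-0.6611)
Shoelace sum Σ(x_i·y_{i+1} − x_{i+1}·y_i):
  i=1: 0.3051·-3.7089 − -2.7823·3.3993 = +8.3262 (running +8.3262)
  i=2: -2.7823·-3.0363 − -0.2349·-3.7089 = +7.5770 (running +15.9032)
  i=3: -0.2349·-0.6611 − 3.8071·-3.0363 = +11.7147 (running +27.6179)
  i=4: 3.8071·3.3993 − 0.3051·-0.6611 = +13.1431 (running +40.7611)
Area = |Σ|/2 = |40.7611|/2 = 20.3805

Area at t=0.269: 20.3805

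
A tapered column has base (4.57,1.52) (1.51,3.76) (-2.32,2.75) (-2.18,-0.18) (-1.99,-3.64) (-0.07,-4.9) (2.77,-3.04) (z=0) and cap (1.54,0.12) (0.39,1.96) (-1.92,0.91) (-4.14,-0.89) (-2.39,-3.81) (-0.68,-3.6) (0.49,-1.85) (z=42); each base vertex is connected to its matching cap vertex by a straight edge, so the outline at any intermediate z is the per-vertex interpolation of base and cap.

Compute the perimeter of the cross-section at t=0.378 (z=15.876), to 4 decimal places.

Cross-section at t=0.378: each vertex is (1-t)·p0[i] + t·p1[i].
  v1: (1-0.378)·(4.57,1.52) + 0.378·(1.54,0.12) = (3.4247,0.9908)
  v2: (1-0.378)·(1.51,3.76) + 0.378·(0.39,1.96) = (1.0866,3.0796)
  v3: (1-0.378)·(-2.32,2.75) + 0.378·(-1.92,0.91) = (-2.1688,2.0545)
  v4: (1-0.378)·(-2.18,-0.18) + 0.378·(-4.14,-0.89) = (-2.9209,-0.4484)
  v5: (1-0.378)·(-1.99,-3.64) + 0.378·(-2.39,-3.81) = (-2.1412,-3.7043)
  v6: (1-0.378)·(-0.07,-4.9) + 0.378·(-0.68,-3.6) = (-0.3006,-4.4086)
  v7: (1-0.378)·(2.77,-3.04) + 0.378·(0.49,-1.85) = (1.9082,-2.5902)
Perimeter = Σ |v_{i+1} − v_i|:
  edge 1→2: √(-2.3380² + 2.0888²) = 3.1352 (running 3.1352)
  edge 2→3: √(-3.2554² + -1.0251²) = 3.4130 (running 6.5482)
  edge 3→4: √(-0.7521² + -2.5029²) = 2.6134 (running 9.1616)
  edge 4→5: √(0.7797² + -3.2559²) = 3.3479 (running 12.5096)
  edge 5→6: √(1.8406² + -0.7043²) = 1.9708 (running 14.4803)
  edge 6→7: √(2.2087² + 1.8184²) = 2.8610 (running 17.3413)
  edge 7→1: √(1.5165² + 3.5810²) = 3.8889 (running 21.2302)
Perimeter = 21.2302

Perimeter at t=0.378: 21.2302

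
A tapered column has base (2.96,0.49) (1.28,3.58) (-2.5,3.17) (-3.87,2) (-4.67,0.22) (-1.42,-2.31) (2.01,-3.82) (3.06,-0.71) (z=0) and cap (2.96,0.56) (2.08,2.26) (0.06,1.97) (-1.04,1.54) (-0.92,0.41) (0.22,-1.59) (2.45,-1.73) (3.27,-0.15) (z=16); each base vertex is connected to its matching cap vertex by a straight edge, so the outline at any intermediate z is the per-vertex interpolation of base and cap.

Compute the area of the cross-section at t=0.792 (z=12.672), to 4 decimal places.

Cross-section at t=0.792: each vertex is (1-t)·p0[i] + t·p1[i].
  v1: (1-0.792)·(2.96,0.49) + 0.792·(2.96,0.56) = (2.9600,0.5454)
  v2: (1-0.792)·(1.28,3.58) + 0.792·(2.08,2.26) = (1.9136,2.5346)
  v3: (1-0.792)·(-2.5,3.17) + 0.792·(0.06,1.97) = (-0.4725,2.2196)
  v4: (1-0.792)·(-3.87,2) + 0.792·(-1.04,1.54) = (-1.6286,1.6357)
  v5: (1-0.792)·(-4.67,0.22) + 0.792·(-0.92,0.41) = (-1.7000,0.3705)
  v6: (1-0.792)·(-1.42,-2.31) + 0.792·(0.22,-1.59) = (-0.1211,-1.7398)
  v7: (1-0.792)·(2.01,-3.82) + 0.792·(2.45,-1.73) = (2.3585,-2.1647)
  v8: (1-0.792)·(3.06,-0.71) + 0.792·(3.27,-0.15) = (3.2263,-0.2665)
Shoelace sum Σ(x_i·y_{i+1} − x_{i+1}·y_i):
  i=1: 2.9600·2.5346 − 1.9136·0.5454 = +6.4585 (running +6.4585)
  i=2: 1.9136·2.2196 − -0.4725·2.5346 = +5.4450 (running +11.9035)
  i=3: -0.4725·1.6357 − -1.6286·2.2196 = +2.8421 (running +14.7456)
  i=4: -1.6286·0.3705 − -1.7000·1.6357 = +2.1773 (running +16.9229)
  i=5: -1.7000·-1.7398 − -0.1211·0.3705 = +3.0025 (running +19.9253)
  i=6: -0.1211·-2.1647 − 2.3585·-1.7398 = +4.3654 (running +24.2907)
  i=7: 2.3585·-0.2665 − 3.2263·-2.1647 = +6.3556 (running +30.6463)
  i=8: 3.2263·0.5454 − 2.9600·-0.2665 = +2.5485 (running +33.1949)
Area = |Σ|/2 = |33.1949|/2 = 16.5974

Area at t=0.792: 16.5974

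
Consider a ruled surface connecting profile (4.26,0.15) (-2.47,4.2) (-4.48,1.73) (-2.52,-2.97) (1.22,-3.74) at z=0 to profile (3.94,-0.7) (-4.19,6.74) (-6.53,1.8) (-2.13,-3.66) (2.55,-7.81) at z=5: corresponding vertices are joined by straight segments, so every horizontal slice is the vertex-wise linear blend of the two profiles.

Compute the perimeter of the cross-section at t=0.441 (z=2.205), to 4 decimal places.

Perimeter at t=0.441: 29.7671

Cross-section at t=0.441: each vertex is (1-t)·p0[i] + t·p1[i].
  v1: (1-0.441)·(4.26,0.15) + 0.441·(3.94,-0.7) = (4.1189,-0.2248)
  v2: (1-0.441)·(-2.47,4.2) + 0.441·(-4.19,6.74) = (-3.2285,5.3201)
  v3: (1-0.441)·(-4.48,1.73) + 0.441·(-6.53,1.8) = (-5.3841,1.7609)
  v4: (1-0.441)·(-2.52,-2.97) + 0.441·(-2.13,-3.66) = (-2.3480,-3.2743)
  v5: (1-0.441)·(1.22,-3.74) + 0.441·(2.55,-7.81) = (1.8065,-5.5349)
Perimeter = Σ |v_{i+1} − v_i|:
  edge 1→2: √(-7.3474² + 5.5450²) = 9.2050 (running 9.2050)
  edge 2→3: √(-2.1555² + -3.5593²) = 4.1611 (running 13.3661)
  edge 3→4: √(3.0360² + -5.0352²) = 5.8797 (running 19.2457)
  edge 4→5: √(4.1545² + -2.2606²) = 4.7297 (running 23.9754)
  edge 5→1: √(2.3123² + 5.3100²) = 5.7917 (running 29.7671)
Perimeter = 29.7671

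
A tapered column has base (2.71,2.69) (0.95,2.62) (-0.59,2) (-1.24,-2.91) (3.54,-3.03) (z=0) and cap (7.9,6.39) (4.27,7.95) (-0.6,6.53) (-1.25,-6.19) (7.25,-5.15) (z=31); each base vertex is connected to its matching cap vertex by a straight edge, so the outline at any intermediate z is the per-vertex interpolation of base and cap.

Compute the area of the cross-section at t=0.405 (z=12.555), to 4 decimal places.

Area at t=0.405: 49.1761

Cross-section at t=0.405: each vertex is (1-t)·p0[i] + t·p1[i].
  v1: (1-0.405)·(2.71,2.69) + 0.405·(7.9,6.39) = (4.8120,4.1885)
  v2: (1-0.405)·(0.95,2.62) + 0.405·(4.27,7.95) = (2.2946,4.7787)
  v3: (1-0.405)·(-0.59,2) + 0.405·(-0.6,6.53) = (-0.5940,3.8347)
  v4: (1-0.405)·(-1.24,-2.91) + 0.405·(-1.25,-6.19) = (-1.2441,-4.2384)
  v5: (1-0.405)·(3.54,-3.03) + 0.405·(7.25,-5.15) = (5.0426,-3.8886)
Shoelace sum Σ(x_i·y_{i+1} − x_{i+1}·y_i):
  i=1: 4.8120·4.7787 − 2.2946·4.1885 = +13.3837 (running +13.3837)
  i=2: 2.2946·3.8347 − -0.5940·4.7787 = +11.6377 (running +25.0214)
  i=3: -0.5940·-4.2384 − -1.2441·3.8347 = +7.2883 (running +32.3098)
  i=4: -1.2441·-3.8886 − 5.0426·-4.2384 = +26.2100 (running +58.5197)
  i=5: 5.0426·4.1885 − 4.8120·-3.8886 = +39.8325 (running +98.3522)
Area = |Σ|/2 = |98.3522|/2 = 49.1761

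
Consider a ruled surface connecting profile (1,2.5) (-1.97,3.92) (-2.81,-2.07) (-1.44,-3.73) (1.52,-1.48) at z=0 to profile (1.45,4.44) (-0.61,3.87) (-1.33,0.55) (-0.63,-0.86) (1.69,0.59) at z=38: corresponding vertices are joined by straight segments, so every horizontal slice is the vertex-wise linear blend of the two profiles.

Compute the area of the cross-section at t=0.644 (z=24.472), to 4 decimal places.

Cross-section at t=0.644: each vertex is (1-t)·p0[i] + t·p1[i].
  v1: (1-0.644)·(1,2.5) + 0.644·(1.45,4.44) = (1.2898,3.7494)
  v2: (1-0.644)·(-1.97,3.92) + 0.644·(-0.61,3.87) = (-1.0942,3.8878)
  v3: (1-0.644)·(-2.81,-2.07) + 0.644·(-1.33,0.55) = (-1.8569,-0.3827)
  v4: (1-0.644)·(-1.44,-3.73) + 0.644·(-0.63,-0.86) = (-0.9184,-1.8817)
  v5: (1-0.644)·(1.52,-1.48) + 0.644·(1.69,0.59) = (1.6295,-0.1469)
Shoelace sum Σ(x_i·y_{i+1} − x_{i+1}·y_i):
  i=1: 1.2898·3.8878 − -1.0942·3.7494 = +9.1169 (running +9.1169)
  i=2: -1.0942·-0.3827 − -1.8569·3.8878 = +7.6379 (running +16.7548)
  i=3: -1.8569·-1.8817 − -0.9184·-0.3827 = +3.1427 (running +19.8975)
  i=4: -0.9184·-0.1469 − 1.6295·-1.8817 = +3.2012 (running +23.0986)
  i=5: 1.6295·3.7494 − 1.2898·-0.1469 = +6.2990 (running +29.3976)
Area = |Σ|/2 = |29.3976|/2 = 14.6988

Area at t=0.644: 14.6988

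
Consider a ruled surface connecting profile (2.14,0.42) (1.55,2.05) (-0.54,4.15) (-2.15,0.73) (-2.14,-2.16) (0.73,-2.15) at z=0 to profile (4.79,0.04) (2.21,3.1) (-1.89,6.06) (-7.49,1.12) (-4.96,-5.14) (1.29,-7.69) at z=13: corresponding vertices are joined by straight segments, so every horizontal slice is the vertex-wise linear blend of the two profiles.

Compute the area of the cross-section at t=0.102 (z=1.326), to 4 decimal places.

Area at t=0.102: 24.0705

Cross-section at t=0.102: each vertex is (1-t)·p0[i] + t·p1[i].
  v1: (1-0.102)·(2.14,0.42) + 0.102·(4.79,0.04) = (2.4103,0.3812)
  v2: (1-0.102)·(1.55,2.05) + 0.102·(2.21,3.1) = (1.6173,2.1571)
  v3: (1-0.102)·(-0.54,4.15) + 0.102·(-1.89,6.06) = (-0.6777,4.3448)
  v4: (1-0.102)·(-2.15,0.73) + 0.102·(-7.49,1.12) = (-2.6947,0.7698)
  v5: (1-0.102)·(-2.14,-2.16) + 0.102·(-4.96,-5.14) = (-2.4276,-2.4640)
  v6: (1-0.102)·(0.73,-2.15) + 0.102·(1.29,-7.69) = (0.7871,-2.7151)
Shoelace sum Σ(x_i·y_{i+1} − x_{i+1}·y_i):
  i=1: 2.4103·2.1571 − 1.6173·0.3812 = +4.5827 (running +4.5827)
  i=2: 1.6173·4.3448 − -0.6777·2.1571 = +8.4888 (running +13.0715)
  i=3: -0.6777·0.7698 − -2.6947·4.3448 = +11.1862 (running +24.2577)
  i=4: -2.6947·-2.4640 − -2.4276·0.7698 = +8.5083 (running +32.7661)
  i=5: -2.4276·-2.7151 − 0.7871·-2.4640 = +8.5307 (running +41.2967)
  i=6: 0.7871·0.3812 − 2.4103·-2.7151 = +6.8442 (running +48.1410)
Area = |Σ|/2 = |48.1410|/2 = 24.0705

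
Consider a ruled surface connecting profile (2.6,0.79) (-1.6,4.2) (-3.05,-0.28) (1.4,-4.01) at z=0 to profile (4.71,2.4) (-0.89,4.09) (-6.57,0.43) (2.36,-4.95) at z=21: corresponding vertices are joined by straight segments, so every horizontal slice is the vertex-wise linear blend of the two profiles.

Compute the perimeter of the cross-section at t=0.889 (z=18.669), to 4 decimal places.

Cross-section at t=0.889: each vertex is (1-t)·p0[i] + t·p1[i].
  v1: (1-0.889)·(2.6,0.79) + 0.889·(4.71,2.4) = (4.4758,2.2213)
  v2: (1-0.889)·(-1.6,4.2) + 0.889·(-0.89,4.09) = (-0.9688,4.1022)
  v3: (1-0.889)·(-3.05,-0.28) + 0.889·(-6.57,0.43) = (-6.1793,0.3512)
  v4: (1-0.889)·(1.4,-4.01) + 0.889·(2.36,-4.95) = (2.2534,-4.8457)
Perimeter = Σ |v_{i+1} − v_i|:
  edge 1→2: √(-5.4446² + 1.8809²) = 5.7603 (running 5.7603)
  edge 2→3: √(-5.2105² + -3.7510²) = 6.4202 (running 12.1806)
  edge 3→4: √(8.4327² + -5.1968²) = 9.9055 (running 22.0860)
  edge 4→1: √(2.2223² + 7.0669²) = 7.4081 (running 29.4942)
Perimeter = 29.4942

Perimeter at t=0.889: 29.4942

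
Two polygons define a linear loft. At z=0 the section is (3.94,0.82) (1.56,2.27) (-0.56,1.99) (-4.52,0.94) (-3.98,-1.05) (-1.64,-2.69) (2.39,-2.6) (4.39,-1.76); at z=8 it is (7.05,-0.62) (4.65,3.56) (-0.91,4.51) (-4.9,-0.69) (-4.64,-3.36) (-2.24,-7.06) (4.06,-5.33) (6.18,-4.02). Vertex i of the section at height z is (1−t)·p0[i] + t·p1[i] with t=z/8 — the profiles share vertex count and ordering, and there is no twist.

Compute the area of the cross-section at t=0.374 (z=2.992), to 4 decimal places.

Area at t=0.374: 53.2964

Cross-section at t=0.374: each vertex is (1-t)·p0[i] + t·p1[i].
  v1: (1-0.374)·(3.94,0.82) + 0.374·(7.05,-0.62) = (5.1031,0.2814)
  v2: (1-0.374)·(1.56,2.27) + 0.374·(4.65,3.56) = (2.7157,2.7525)
  v3: (1-0.374)·(-0.56,1.99) + 0.374·(-0.91,4.51) = (-0.6909,2.9325)
  v4: (1-0.374)·(-4.52,0.94) + 0.374·(-4.9,-0.69) = (-4.6621,0.3304)
  v5: (1-0.374)·(-3.98,-1.05) + 0.374·(-4.64,-3.36) = (-4.2268,-1.9139)
  v6: (1-0.374)·(-1.64,-2.69) + 0.374·(-2.24,-7.06) = (-1.8644,-4.3244)
  v7: (1-0.374)·(2.39,-2.6) + 0.374·(4.06,-5.33) = (3.0146,-3.6210)
  v8: (1-0.374)·(4.39,-1.76) + 0.374·(6.18,-4.02) = (5.0595,-2.6052)
Shoelace sum Σ(x_i·y_{i+1} − x_{i+1}·y_i):
  i=1: 5.1031·2.7525 − 2.7157·0.2814 = +13.2819 (running +13.2819)
  i=2: 2.7157·2.9325 − -0.6909·2.7525 = +9.8653 (running +23.1472)
  i=3: -0.6909·0.3304 − -4.6621·2.9325 = +13.4433 (running +36.5905)
  i=4: -4.6621·-1.9139 − -4.2268·0.3304 = +10.3195 (running +46.9100)
  i=5: -4.2268·-4.3244 − -1.8644·-1.9139 = +14.7101 (running +61.6201)
  i=6: -1.8644·-3.6210 − 3.0146·-4.3244 = +19.7872 (running +81.4073)
  i=7: 3.0146·-2.6052 − 5.0595·-3.6210 = +10.4667 (running +91.8740)
  i=8: 5.0595·0.2814 − 5.1031·-2.6052 = +14.7188 (running +106.5929)
Area = |Σ|/2 = |106.5929|/2 = 53.2964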